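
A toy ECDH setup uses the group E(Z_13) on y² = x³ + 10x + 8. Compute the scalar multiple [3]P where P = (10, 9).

Repeated addition: build up to 3P.
2P: tangent at (10, 9): λ = (3·10² + 10)/(2·9) ≡ 11/5. 5⁻¹ ≡ 8 (mod 13), so λ ≡ 11·8 ≡ 10.
  x = λ² - 10 - 10 = 100 - 20 ≡ 2; y = λ·(10 - 2) - 9 ≡ 6. → (2, 6)
3P: (2, 6) + (10, 9). λ = (9 - 6)/(10 - 2) ≡ 3/8 mod 13. 8⁻¹ ≡ 5 (mod 13), so λ ≡ 2.
  x = λ² - 2 - 10 = 4 - 12 ≡ 5; y = λ·(2 - 5) - 6 ≡ 1. → (5, 1)

(5, 1)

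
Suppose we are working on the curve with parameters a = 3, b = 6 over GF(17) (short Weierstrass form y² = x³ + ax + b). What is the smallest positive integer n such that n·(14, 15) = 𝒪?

2P: tangent at (14, 15): λ = (3·14² + 3)/(2·15) ≡ 13/13. 13⁻¹ ≡ 4 (mod 17), so λ ≡ 13·4 ≡ 1.
  x = λ² - 14 - 14 = 1 - 28 ≡ 7; y = λ·(14 - 7) - 15 ≡ 9. → (7, 9)
3P: (7, 9) + (14, 15). λ = (15 - 9)/(14 - 7) ≡ 6/7 mod 17. 7⁻¹ ≡ 5 (mod 17), so λ ≡ 13.
  x = λ² - 7 - 14 = 169 - 21 ≡ 12; y = λ·(7 - 12) - 9 ≡ 11. → (12, 11)
4P: (12, 11) + (14, 15). λ = (15 - 11)/(14 - 12) ≡ 4/2 mod 17. 2⁻¹ ≡ 9 (mod 17), so λ ≡ 2.
  x = λ² - 12 - 14 = 4 - 26 ≡ 12; y = λ·(12 - 12) - 11 ≡ 6. → (12, 6)
5P: (12, 6) + (14, 15). λ = (15 - 6)/(14 - 12) ≡ 9/2 mod 17. 2⁻¹ ≡ 9 (mod 17), so λ ≡ 13.
  x = λ² - 12 - 14 = 169 - 26 ≡ 7; y = λ·(12 - 7) - 6 ≡ 8. → (7, 8)
6P: (7, 8) + (14, 15). λ = (15 - 8)/(14 - 7) ≡ 7/7 mod 17. 7⁻¹ ≡ 5 (mod 17), so λ ≡ 1.
  x = λ² - 7 - 14 = 1 - 21 ≡ 14; y = λ·(7 - 14) - 8 ≡ 2. → (14, 2)
7P: (14, 2) + (14, 15): same x and y₁ ≡ -y₂, so the sum is 𝒪.
7P = 𝒪, so the order is 7.

7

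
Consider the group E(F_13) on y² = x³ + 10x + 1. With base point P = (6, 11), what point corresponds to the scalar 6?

Repeated addition: build up to 6P.
2P: tangent at (6, 11): λ = (3·6² + 10)/(2·11) ≡ 1/9. 9⁻¹ ≡ 3 (mod 13), so λ ≡ 1·3 ≡ 3.
  x = λ² - 6 - 6 = 9 - 12 ≡ 10; y = λ·(6 - 10) - 11 ≡ 3. → (10, 3)
3P: (10, 3) + (6, 11). λ = (11 - 3)/(6 - 10) ≡ 8/9 mod 13. 9⁻¹ ≡ 3 (mod 13), so λ ≡ 11.
  x = λ² - 10 - 6 = 121 - 16 ≡ 1; y = λ·(10 - 1) - 3 ≡ 5. → (1, 5)
4P: (1, 5) + (6, 11). λ = (11 - 5)/(6 - 1) ≡ 6/5 mod 13. 5⁻¹ ≡ 8 (mod 13), so λ ≡ 9.
  x = λ² - 1 - 6 = 81 - 7 ≡ 9; y = λ·(1 - 9) - 5 ≡ 1. → (9, 1)
5P: (9, 1) + (6, 11). λ = (11 - 1)/(6 - 9) ≡ 10/10 mod 13. 10⁻¹ ≡ 4 (mod 13) since 10·4 = 40 ≡ 1, so λ ≡ 1.
  x = λ² - 9 - 6 = 1 - 15 ≡ 12; y = λ·(9 - 12) - 1 ≡ 9. → (12, 9)
6P: (12, 9) + (6, 11). λ = (11 - 9)/(6 - 12) ≡ 2/7 mod 13. 7⁻¹ ≡ 2 (mod 13), so λ ≡ 4.
  x = λ² - 12 - 6 = 16 - 18 ≡ 11; y = λ·(12 - 11) - 9 ≡ 8. → (11, 8)

(11, 8)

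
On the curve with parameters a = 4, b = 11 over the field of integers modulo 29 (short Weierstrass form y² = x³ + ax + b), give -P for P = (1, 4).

(1, 25)

-(1, 4) = (1, -4 mod 29) = (1, 25).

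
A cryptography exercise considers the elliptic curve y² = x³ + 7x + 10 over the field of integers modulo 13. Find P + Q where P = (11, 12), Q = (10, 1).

(9, 10)

(11, 12) + (10, 1). λ = (1 - 12)/(10 - 11) ≡ 2/12 mod 13. 12⁻¹ ≡ 12 (mod 13), so λ ≡ 11.
  x = λ² - 11 - 10 = 121 - 21 ≡ 9; y = λ·(11 - 9) - 12 ≡ 10. → (9, 10)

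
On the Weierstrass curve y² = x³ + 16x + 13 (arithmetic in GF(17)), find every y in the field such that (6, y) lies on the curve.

x³ + 16x + 13 = 325 ≡ 2 (mod 17).
Square roots of 2 mod 17: 6 and 11 (since 6² = 36 ≡ 2).

6, 11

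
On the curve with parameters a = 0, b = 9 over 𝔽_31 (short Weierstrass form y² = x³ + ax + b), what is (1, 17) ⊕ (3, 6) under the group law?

(3, 25)

(1, 17) + (3, 6). λ = (6 - 17)/(3 - 1) ≡ 20/2 mod 31. 2⁻¹ ≡ 16 (mod 31) since 2·16 = 32 ≡ 1, so λ ≡ 10.
  x = λ² - 1 - 3 = 100 - 4 ≡ 3; y = λ·(1 - 3) - 17 ≡ 25. → (3, 25)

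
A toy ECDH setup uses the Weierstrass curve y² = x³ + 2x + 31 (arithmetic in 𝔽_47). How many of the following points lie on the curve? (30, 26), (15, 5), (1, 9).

1

(30, 26): 26² ≡ 18, rhs ≡ 19 → off.
(15, 5): 5² ≡ 25, rhs ≡ 5 → off.
(1, 9): 9² ≡ 34, rhs ≡ 34 → on.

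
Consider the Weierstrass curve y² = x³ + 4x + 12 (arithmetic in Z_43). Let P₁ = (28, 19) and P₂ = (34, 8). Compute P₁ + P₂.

(28, 19) + (34, 8). λ = (8 - 19)/(34 - 28) ≡ 32/6 mod 43. 6⁻¹ ≡ 36 (mod 43) since 6·36 = 216 ≡ 1, so λ ≡ 34.
  x = λ² - 28 - 34 = 1156 - 62 ≡ 19; y = λ·(28 - 19) - 19 ≡ 29. → (19, 29)

(19, 29)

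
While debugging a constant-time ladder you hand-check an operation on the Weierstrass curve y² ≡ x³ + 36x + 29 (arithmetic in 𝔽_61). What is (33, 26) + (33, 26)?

tangent at (33, 26): λ = (3·33² + 36)/(2·26) ≡ 9/52. 52⁻¹ ≡ 27 (mod 61), so λ ≡ 9·27 ≡ 60.
  x = λ² - 33 - 33 = 3600 - 66 ≡ 57; y = λ·(33 - 57) - 26 ≡ 59. → (57, 59)

(57, 59)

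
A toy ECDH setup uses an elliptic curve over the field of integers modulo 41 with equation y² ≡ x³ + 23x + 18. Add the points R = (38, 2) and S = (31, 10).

(38, 2) + (31, 10). λ = (10 - 2)/(31 - 38) ≡ 8/34 mod 41. 34⁻¹ ≡ 35 (mod 41), so λ ≡ 34.
  x = λ² - 38 - 31 = 1156 - 69 ≡ 21; y = λ·(38 - 21) - 2 ≡ 2. → (21, 2)

(21, 2)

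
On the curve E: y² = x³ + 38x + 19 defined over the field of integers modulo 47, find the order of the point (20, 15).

7

2P: tangent at (20, 15): λ = (3·20² + 38)/(2·15) ≡ 16/30. 30⁻¹ ≡ 11 (mod 47) since 30·11 = 330 ≡ 1, so λ ≡ 16·11 ≡ 35.
  x = λ² - 20 - 20 = 1225 - 40 ≡ 10; y = λ·(20 - 10) - 15 ≡ 6. → (10, 6)
3P: (10, 6) + (20, 15). λ = (15 - 6)/(20 - 10) ≡ 9/10 mod 47. 10⁻¹ ≡ 33 (mod 47), so λ ≡ 15.
  x = λ² - 10 - 20 = 225 - 30 ≡ 7; y = λ·(10 - 7) - 6 ≡ 39. → (7, 39)
4P: (7, 39) + (20, 15). λ = (15 - 39)/(20 - 7) ≡ 23/13 mod 47. 13⁻¹ ≡ 29 (mod 47), so λ ≡ 9.
  x = λ² - 7 - 20 = 81 - 27 ≡ 7; y = λ·(7 - 7) - 39 ≡ 8. → (7, 8)
5P: (7, 8) + (20, 15). λ = (15 - 8)/(20 - 7) ≡ 7/13 mod 47. 13⁻¹ ≡ 29 (mod 47), so λ ≡ 15.
  x = λ² - 7 - 20 = 225 - 27 ≡ 10; y = λ·(7 - 10) - 8 ≡ 41. → (10, 41)
6P: (10, 41) + (20, 15). λ = (15 - 41)/(20 - 10) ≡ 21/10 mod 47. 10⁻¹ ≡ 33 (mod 47), so λ ≡ 35.
  x = λ² - 10 - 20 = 1225 - 30 ≡ 20; y = λ·(10 - 20) - 41 ≡ 32. → (20, 32)
7P: (20, 32) + (20, 15): same x and y₁ ≡ -y₂, so the sum is O.
7P = O, so the order is 7.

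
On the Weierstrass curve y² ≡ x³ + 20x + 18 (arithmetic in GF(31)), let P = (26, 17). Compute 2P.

(7, 6)

tangent at (26, 17): λ = (3·26² + 20)/(2·17) ≡ 2/3. 3⁻¹ ≡ 21 (mod 31), so λ ≡ 2·21 ≡ 11.
  x = λ² - 26 - 26 = 121 - 52 ≡ 7; y = λ·(26 - 7) - 17 ≡ 6. → (7, 6)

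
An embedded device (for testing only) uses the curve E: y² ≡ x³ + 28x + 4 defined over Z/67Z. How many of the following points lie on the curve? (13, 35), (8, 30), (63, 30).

2

(13, 35): 35² ≡ 19, rhs ≡ 19 → on.
(8, 30): 30² ≡ 29, rhs ≡ 3 → off.
(63, 30): 30² ≡ 29, rhs ≡ 29 → on.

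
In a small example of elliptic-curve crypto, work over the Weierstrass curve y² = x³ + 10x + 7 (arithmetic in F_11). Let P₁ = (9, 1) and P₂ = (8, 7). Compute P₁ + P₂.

(9, 1) + (8, 7). λ = (7 - 1)/(8 - 9) ≡ 6/10 mod 11. 10⁻¹ ≡ 10 (mod 11), so λ ≡ 5.
  x = λ² - 9 - 8 = 25 - 17 ≡ 8; y = λ·(9 - 8) - 1 ≡ 4. → (8, 4)

(8, 4)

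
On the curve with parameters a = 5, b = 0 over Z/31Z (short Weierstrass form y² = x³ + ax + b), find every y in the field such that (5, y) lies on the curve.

x³ + 5x + 0 = 150 ≡ 26 (mod 31).
26 is a non-residue mod 31; no y exists.

none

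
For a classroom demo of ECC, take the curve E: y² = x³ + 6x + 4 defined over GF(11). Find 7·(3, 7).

Write G = (3, 7).
Double-and-add on 7 = (111)₂. Start with G = (3, 7) for the leading 1-bit.
double: tangent at (3, 7): λ = (3·3² + 6)/(2·7) ≡ 0/3. 3⁻¹ ≡ 4 (mod 11) since 3·4 = 12 ≡ 1, so λ ≡ 0·4 ≡ 0.
  x = λ² - 3 - 3 = 0 - 6 ≡ 5; y = λ·(3 - 5) - 7 ≡ 4. → (5, 4)
add G: (5, 4) + (3, 7). λ = (7 - 4)/(3 - 5) ≡ 3/9 mod 11. 9⁻¹ ≡ 5 (mod 11), so λ ≡ 4.
  x = λ² - 5 - 3 = 16 - 8 ≡ 8; y = λ·(5 - 8) - 4 ≡ 6. → (8, 6)
double: tangent at (8, 6): λ = (3·8² + 6)/(2·6) ≡ 0/1. 1⁻¹ ≡ 1 (mod 11) since 1·1 = 1 ≡ 1, so λ ≡ 0·1 ≡ 0.
  x = λ² - 8 - 8 = 0 - 16 ≡ 6; y = λ·(8 - 6) - 6 ≡ 5. → (6, 5)
add G: (6, 5) + (3, 7). λ = (7 - 5)/(3 - 6) ≡ 2/8 mod 11. 8⁻¹ ≡ 7 (mod 11) since 8·7 = 56 ≡ 1, so λ ≡ 3.
  x = λ² - 6 - 3 = 9 - 9 ≡ 0; y = λ·(6 - 0) - 5 ≡ 2. → (0, 2)

(0, 2)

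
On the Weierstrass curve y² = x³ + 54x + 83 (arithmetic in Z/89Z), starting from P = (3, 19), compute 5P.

Double-and-add on 5 = (101)₂. Start with P = (3, 19) for the leading 1-bit.
double: tangent at (3, 19): λ = (3·3² + 54)/(2·19) ≡ 81/38. 38⁻¹ ≡ 82 (mod 89), so λ ≡ 81·82 ≡ 56.
  x = λ² - 3 - 3 = 3136 - 6 ≡ 15; y = λ·(3 - 15) - 19 ≡ 21. → (15, 21)
double: tangent at (15, 21): λ = (3·15² + 54)/(2·21) ≡ 17/42. 42⁻¹ ≡ 53 (mod 89) since 42·53 = 2226 ≡ 1, so λ ≡ 17·53 ≡ 11.
  x = λ² - 15 - 15 = 121 - 30 ≡ 2; y = λ·(15 - 2) - 21 ≡ 33. → (2, 33)
add P: (2, 33) + (3, 19). λ = (19 - 33)/(3 - 2) ≡ 75/1 mod 89. 1⁻¹ ≡ 1 (mod 89), so λ ≡ 75.
  x = λ² - 2 - 3 = 5625 - 5 ≡ 13; y = λ·(2 - 13) - 33 ≡ 32. → (13, 32)

(13, 32)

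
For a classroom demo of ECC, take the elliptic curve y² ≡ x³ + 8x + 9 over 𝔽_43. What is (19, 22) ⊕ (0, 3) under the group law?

(25, 15)

(19, 22) + (0, 3). λ = (3 - 22)/(0 - 19) ≡ 24/24 mod 43. 24⁻¹ ≡ 9 (mod 43) since 24·9 = 216 ≡ 1, so λ ≡ 1.
  x = λ² - 19 - 0 = 1 - 19 ≡ 25; y = λ·(19 - 25) - 22 ≡ 15. → (25, 15)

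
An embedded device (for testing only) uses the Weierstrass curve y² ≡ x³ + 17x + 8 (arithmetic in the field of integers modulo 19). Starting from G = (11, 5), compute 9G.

(16, 5)

Double-and-add on 9 = (1001)₂. Start with G = (11, 5) for the leading 1-bit.
double: tangent at (11, 5): λ = (3·11² + 17)/(2·5) ≡ 0/10. 10⁻¹ ≡ 2 (mod 19) since 10·2 = 20 ≡ 1, so λ ≡ 0·2 ≡ 0.
  x = λ² - 11 - 11 = 0 - 22 ≡ 16; y = λ·(11 - 16) - 5 ≡ 14. → (16, 14)
double: tangent at (16, 14): λ = (3·16² + 17)/(2·14) ≡ 6/9. 9⁻¹ ≡ 17 (mod 19), so λ ≡ 6·17 ≡ 7.
  x = λ² - 16 - 16 = 49 - 32 ≡ 17; y = λ·(16 - 17) - 14 ≡ 17. → (17, 17)
double: tangent at (17, 17): λ = (3·17² + 17)/(2·17) ≡ 10/15. 15⁻¹ ≡ 14 (mod 19), so λ ≡ 10·14 ≡ 7.
  x = λ² - 17 - 17 = 49 - 34 ≡ 15; y = λ·(17 - 15) - 17 ≡ 16. → (15, 16)
add G: (15, 16) + (11, 5). λ = (5 - 16)/(11 - 15) ≡ 8/15 mod 19. 15⁻¹ ≡ 14 (mod 19), so λ ≡ 17.
  x = λ² - 15 - 11 = 289 - 26 ≡ 16; y = λ·(15 - 16) - 16 ≡ 5. → (16, 5)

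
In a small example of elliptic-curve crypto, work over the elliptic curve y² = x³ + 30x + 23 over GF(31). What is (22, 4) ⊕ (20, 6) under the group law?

(22, 4) + (20, 6). λ = (6 - 4)/(20 - 22) ≡ 2/29 mod 31. 29⁻¹ ≡ 15 (mod 31), so λ ≡ 30.
  x = λ² - 22 - 20 = 900 - 42 ≡ 21; y = λ·(22 - 21) - 4 ≡ 26. → (21, 26)

(21, 26)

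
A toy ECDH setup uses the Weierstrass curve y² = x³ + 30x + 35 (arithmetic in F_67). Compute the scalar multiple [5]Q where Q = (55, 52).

Repeated addition: build up to 5Q.
2Q: tangent at (55, 52): λ = (3·55² + 30)/(2·52) ≡ 60/37. 37⁻¹ ≡ 29 (mod 67), so λ ≡ 60·29 ≡ 65.
  x = λ² - 55 - 55 = 4225 - 110 ≡ 28; y = λ·(55 - 28) - 52 ≡ 28. → (28, 28)
3Q: (28, 28) + (55, 52). λ = (52 - 28)/(55 - 28) ≡ 24/27 mod 67. 27⁻¹ ≡ 5 (mod 67), so λ ≡ 53.
  x = λ² - 28 - 55 = 2809 - 83 ≡ 46; y = λ·(28 - 46) - 28 ≡ 23. → (46, 23)
4Q: (46, 23) + (55, 52). λ = (52 - 23)/(55 - 46) ≡ 29/9 mod 67. 9⁻¹ ≡ 15 (mod 67) since 9·15 = 135 ≡ 1, so λ ≡ 33.
  x = λ² - 46 - 55 = 1089 - 101 ≡ 50; y = λ·(46 - 50) - 23 ≡ 46. → (50, 46)
5Q: (50, 46) + (55, 52). λ = (52 - 46)/(55 - 50) ≡ 6/5 mod 67. 5⁻¹ ≡ 27 (mod 67) since 5·27 = 135 ≡ 1, so λ ≡ 28.
  x = λ² - 50 - 55 = 784 - 105 ≡ 9; y = λ·(50 - 9) - 46 ≡ 30. → (9, 30)

(9, 30)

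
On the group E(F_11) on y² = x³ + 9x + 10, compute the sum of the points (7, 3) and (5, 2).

(2, 5)

(7, 3) + (5, 2). λ = (2 - 3)/(5 - 7) ≡ 10/9 mod 11. 9⁻¹ ≡ 5 (mod 11), so λ ≡ 6.
  x = λ² - 7 - 5 = 36 - 12 ≡ 2; y = λ·(7 - 2) - 3 ≡ 5. → (2, 5)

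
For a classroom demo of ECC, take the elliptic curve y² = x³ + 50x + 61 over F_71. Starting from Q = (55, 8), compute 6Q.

(47, 35)

Double-and-add on 6 = (110)₂. Start with Q = (55, 8) for the leading 1-bit.
double: tangent at (55, 8): λ = (3·55² + 50)/(2·8) ≡ 37/16. 16⁻¹ ≡ 40 (mod 71), so λ ≡ 37·40 ≡ 60.
  x = λ² - 55 - 55 = 3600 - 110 ≡ 11; y = λ·(55 - 11) - 8 ≡ 5. → (11, 5)
add Q: (11, 5) + (55, 8). λ = (8 - 5)/(55 - 11) ≡ 3/44 mod 71. 44⁻¹ ≡ 21 (mod 71), so λ ≡ 63.
  x = λ² - 11 - 55 = 3969 - 66 ≡ 69; y = λ·(11 - 69) - 5 ≡ 33. → (69, 33)
double: tangent at (69, 33): λ = (3·69² + 50)/(2·33) ≡ 62/66. 66⁻¹ ≡ 14 (mod 71), so λ ≡ 62·14 ≡ 16.
  x = λ² - 69 - 69 = 256 - 138 ≡ 47; y = λ·(69 - 47) - 33 ≡ 35. → (47, 35)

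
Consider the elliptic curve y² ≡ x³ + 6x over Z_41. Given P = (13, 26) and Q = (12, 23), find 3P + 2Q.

First 3P:
Repeated addition: build up to 3P.
2P: tangent at (13, 26): λ = (3·13² + 6)/(2·26) ≡ 21/11. 11⁻¹ ≡ 15 (mod 41) since 11·15 = 165 ≡ 1, so λ ≡ 21·15 ≡ 28.
  x = λ² - 13 - 13 = 784 - 26 ≡ 20; y = λ·(13 - 20) - 26 ≡ 24. → (20, 24)
3P: (20, 24) + (13, 26). λ = (26 - 24)/(13 - 20) ≡ 2/34 mod 41. 34⁻¹ ≡ 35 (mod 41) since 34·35 = 1190 ≡ 1, so λ ≡ 29.
  x = λ² - 20 - 13 = 841 - 33 ≡ 29; y = λ·(20 - 29) - 24 ≡ 2. → (29, 2)
3P = (29, 2).
Next 2Q:
Repeated addition: build up to 2Q.
2Q: tangent at (12, 23): λ = (3·12² + 6)/(2·23) ≡ 28/5. 5⁻¹ ≡ 33 (mod 41) since 5·33 = 165 ≡ 1, so λ ≡ 28·33 ≡ 22.
  x = λ² - 12 - 12 = 484 - 24 ≡ 9; y = λ·(12 - 9) - 23 ≡ 2. → (9, 2)
2Q = (9, 2).
Finally 3P + 2Q:
(29, 2) + (9, 2). λ = (2 - 2)/(9 - 29) ≡ 0/21 mod 41. 21⁻¹ ≡ 2 (mod 41) since 21·2 = 42 ≡ 1, so λ ≡ 0.
  x = λ² - 29 - 9 = 0 - 38 ≡ 3; y = λ·(29 - 3) - 2 ≡ 39. → (3, 39)

(3, 39)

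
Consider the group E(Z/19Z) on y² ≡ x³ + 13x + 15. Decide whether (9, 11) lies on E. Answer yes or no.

y² = 11² ≡ 7; x³ + 13x + 15 = 861 ≡ 6 (mod 19). 7 ≠ 6.

no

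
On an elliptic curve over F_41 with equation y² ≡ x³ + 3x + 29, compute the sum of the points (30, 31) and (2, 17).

(40, 5)

(30, 31) + (2, 17). λ = (17 - 31)/(2 - 30) ≡ 27/13 mod 41. 13⁻¹ ≡ 19 (mod 41), so λ ≡ 21.
  x = λ² - 30 - 2 = 441 - 32 ≡ 40; y = λ·(30 - 40) - 31 ≡ 5. → (40, 5)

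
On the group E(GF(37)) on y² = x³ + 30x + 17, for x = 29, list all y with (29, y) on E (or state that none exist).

x³ + 30x + 17 = 25276 ≡ 5 (mod 37).
5 is a non-residue mod 37; no y exists.

none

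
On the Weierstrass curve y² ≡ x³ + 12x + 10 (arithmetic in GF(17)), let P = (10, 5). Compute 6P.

Double-and-add on 6 = (110)₂. Start with P = (10, 5) for the leading 1-bit.
double: tangent at (10, 5): λ = (3·10² + 12)/(2·5) ≡ 6/10. 10⁻¹ ≡ 12 (mod 17), so λ ≡ 6·12 ≡ 4.
  x = λ² - 10 - 10 = 16 - 20 ≡ 13; y = λ·(10 - 13) - 5 ≡ 0. → (13, 0)
add P: (13, 0) + (10, 5). λ = (5 - 0)/(10 - 13) ≡ 5/14 mod 17. 14⁻¹ ≡ 11 (mod 17), so λ ≡ 4.
  x = λ² - 13 - 10 = 16 - 23 ≡ 10; y = λ·(13 - 10) - 0 ≡ 12. → (10, 12)
double: tangent at (10, 12): λ = (3·10² + 12)/(2·12) ≡ 6/7. 7⁻¹ ≡ 5 (mod 17) since 7·5 = 35 ≡ 1, so λ ≡ 6·5 ≡ 13.
  x = λ² - 10 - 10 = 169 - 20 ≡ 13; y = λ·(10 - 13) - 12 ≡ 0. → (13, 0)

(13, 0)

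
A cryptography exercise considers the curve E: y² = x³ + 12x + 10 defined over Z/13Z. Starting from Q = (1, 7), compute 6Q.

(2, 9)

Double-and-add on 6 = (110)₂. Start with Q = (1, 7) for the leading 1-bit.
double: tangent at (1, 7): λ = (3·1² + 12)/(2·7) ≡ 2/1. 1⁻¹ ≡ 1 (mod 13), so λ ≡ 2·1 ≡ 2.
  x = λ² - 1 - 1 = 4 - 2 ≡ 2; y = λ·(1 - 2) - 7 ≡ 4. → (2, 4)
add Q: (2, 4) + (1, 7). λ = (7 - 4)/(1 - 2) ≡ 3/12 mod 13. 12⁻¹ ≡ 12 (mod 13), so λ ≡ 10.
  x = λ² - 2 - 1 = 100 - 3 ≡ 6; y = λ·(2 - 6) - 4 ≡ 8. → (6, 8)
double: tangent at (6, 8): λ = (3·6² + 12)/(2·8) ≡ 3/3. 3⁻¹ ≡ 9 (mod 13) since 3·9 = 27 ≡ 1, so λ ≡ 3·9 ≡ 1.
  x = λ² - 6 - 6 = 1 - 12 ≡ 2; y = λ·(6 - 2) - 8 ≡ 9. → (2, 9)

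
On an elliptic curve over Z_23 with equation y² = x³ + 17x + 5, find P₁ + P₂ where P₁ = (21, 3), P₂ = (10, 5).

(21, 3) + (10, 5). λ = (5 - 3)/(10 - 21) ≡ 2/12 mod 23. 12⁻¹ ≡ 2 (mod 23), so λ ≡ 4.
  x = λ² - 21 - 10 = 16 - 31 ≡ 8; y = λ·(21 - 8) - 3 ≡ 3. → (8, 3)

(8, 3)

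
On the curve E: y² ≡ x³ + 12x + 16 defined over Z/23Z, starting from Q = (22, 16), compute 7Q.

O

Double-and-add on 7 = (111)₂. Start with Q = (22, 16) for the leading 1-bit.
double: tangent at (22, 16): λ = (3·22² + 12)/(2·16) ≡ 15/9. 9⁻¹ ≡ 18 (mod 23) since 9·18 = 162 ≡ 1, so λ ≡ 15·18 ≡ 17.
  x = λ² - 22 - 22 = 289 - 44 ≡ 15; y = λ·(22 - 15) - 16 ≡ 11. → (15, 11)
add Q: (15, 11) + (22, 16). λ = (16 - 11)/(22 - 15) ≡ 5/7 mod 23. 7⁻¹ ≡ 10 (mod 23) since 7·10 = 70 ≡ 1, so λ ≡ 4.
  x = λ² - 15 - 22 = 16 - 37 ≡ 2; y = λ·(15 - 2) - 11 ≡ 18. → (2, 18)
double: tangent at (2, 18): λ = (3·2² + 12)/(2·18) ≡ 1/13. 13⁻¹ ≡ 16 (mod 23), so λ ≡ 1·16 ≡ 16.
  x = λ² - 2 - 2 = 256 - 4 ≡ 22; y = λ·(2 - 22) - 18 ≡ 7. → (22, 7)
add Q: (22, 7) + (22, 16): same x and y₁ ≡ -y₂, so the sum is O.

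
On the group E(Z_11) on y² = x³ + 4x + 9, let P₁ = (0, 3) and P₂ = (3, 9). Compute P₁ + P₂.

(1, 6)

(0, 3) + (3, 9). λ = (9 - 3)/(3 - 0) ≡ 6/3 mod 11. 3⁻¹ ≡ 4 (mod 11) since 3·4 = 12 ≡ 1, so λ ≡ 2.
  x = λ² - 0 - 3 = 4 - 3 ≡ 1; y = λ·(0 - 1) - 3 ≡ 6. → (1, 6)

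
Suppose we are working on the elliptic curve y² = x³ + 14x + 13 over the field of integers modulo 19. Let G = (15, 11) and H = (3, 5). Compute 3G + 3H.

First 3G:
Repeated addition: build up to 3G.
2G: tangent at (15, 11): λ = (3·15² + 14)/(2·11) ≡ 5/3. 3⁻¹ ≡ 13 (mod 19) since 3·13 = 39 ≡ 1, so λ ≡ 5·13 ≡ 8.
  x = λ² - 15 - 15 = 64 - 30 ≡ 15; y = λ·(15 - 15) - 11 ≡ 8. → (15, 8)
3G: (15, 8) + (15, 11): same x and y₁ ≡ -y₂, so the sum is ∞.
3G = ∞.
Next 3H:
Repeated addition: build up to 3H.
2H: tangent at (3, 5): λ = (3·3² + 14)/(2·5) ≡ 3/10. 10⁻¹ ≡ 2 (mod 19) since 10·2 = 20 ≡ 1, so λ ≡ 3·2 ≡ 6.
  x = λ² - 3 - 3 = 36 - 6 ≡ 11; y = λ·(3 - 11) - 5 ≡ 4. → (11, 4)
3H: (11, 4) + (3, 5). λ = (5 - 4)/(3 - 11) ≡ 1/11 mod 19. 11⁻¹ ≡ 7 (mod 19), so λ ≡ 7.
  x = λ² - 11 - 3 = 49 - 14 ≡ 16; y = λ·(11 - 16) - 4 ≡ 18. → (16, 18)
3H = (16, 18).
Finally 3G + 3H:
∞ + (16, 18) = (16, 18) (identity).

(16, 18)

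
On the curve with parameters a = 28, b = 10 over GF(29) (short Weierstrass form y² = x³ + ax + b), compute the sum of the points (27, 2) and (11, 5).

(24, 21)

(27, 2) + (11, 5). λ = (5 - 2)/(11 - 27) ≡ 3/13 mod 29. 13⁻¹ ≡ 9 (mod 29) since 13·9 = 117 ≡ 1, so λ ≡ 27.
  x = λ² - 27 - 11 = 729 - 38 ≡ 24; y = λ·(27 - 24) - 2 ≡ 21. → (24, 21)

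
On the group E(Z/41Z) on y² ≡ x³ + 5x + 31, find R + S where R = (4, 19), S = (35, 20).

(18, 7)

(4, 19) + (35, 20). λ = (20 - 19)/(35 - 4) ≡ 1/31 mod 41. 31⁻¹ ≡ 4 (mod 41), so λ ≡ 4.
  x = λ² - 4 - 35 = 16 - 39 ≡ 18; y = λ·(4 - 18) - 19 ≡ 7. → (18, 7)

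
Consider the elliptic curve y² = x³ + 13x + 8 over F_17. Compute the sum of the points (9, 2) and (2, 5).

(9, 2) + (2, 5). λ = (5 - 2)/(2 - 9) ≡ 3/10 mod 17. 10⁻¹ ≡ 12 (mod 17) since 10·12 = 120 ≡ 1, so λ ≡ 2.
  x = λ² - 9 - 2 = 4 - 11 ≡ 10; y = λ·(9 - 10) - 2 ≡ 13. → (10, 13)

(10, 13)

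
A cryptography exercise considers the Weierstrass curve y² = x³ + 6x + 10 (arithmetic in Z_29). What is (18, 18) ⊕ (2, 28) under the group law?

(18, 18) + (2, 28). λ = (28 - 18)/(2 - 18) ≡ 10/13 mod 29. 13⁻¹ ≡ 9 (mod 29), so λ ≡ 3.
  x = λ² - 18 - 2 = 9 - 20 ≡ 18; y = λ·(18 - 18) - 18 ≡ 11. → (18, 11)

(18, 11)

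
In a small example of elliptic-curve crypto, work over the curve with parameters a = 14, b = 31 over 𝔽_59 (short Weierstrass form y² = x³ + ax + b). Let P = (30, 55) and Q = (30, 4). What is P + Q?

O

The two points share x = 30 and their y-coordinates satisfy 55 + 4 ≡ 0 (mod 59), so they are inverses. Their sum is O.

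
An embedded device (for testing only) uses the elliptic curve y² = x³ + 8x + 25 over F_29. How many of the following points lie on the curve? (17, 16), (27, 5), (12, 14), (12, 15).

2

(17, 16): 16² ≡ 24, rhs ≡ 28 → off.
(27, 5): 5² ≡ 25, rhs ≡ 1 → off.
(12, 14): 14² ≡ 22, rhs ≡ 22 → on.
(12, 15): 15² ≡ 22, rhs ≡ 22 → on.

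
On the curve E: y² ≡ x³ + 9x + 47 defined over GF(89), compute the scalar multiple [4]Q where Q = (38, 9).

Repeated addition: build up to 4Q.
2Q: tangent at (38, 9): λ = (3·38² + 9)/(2·9) ≡ 69/18. 18⁻¹ ≡ 5 (mod 89), so λ ≡ 69·5 ≡ 78.
  x = λ² - 38 - 38 = 6084 - 76 ≡ 45; y = λ·(38 - 45) - 9 ≡ 68. → (45, 68)
3Q: (45, 68) + (38, 9). λ = (9 - 68)/(38 - 45) ≡ 30/82 mod 89. 82⁻¹ ≡ 38 (mod 89), so λ ≡ 72.
  x = λ² - 45 - 38 = 5184 - 83 ≡ 28; y = λ·(45 - 28) - 68 ≡ 88. → (28, 88)
4Q: (28, 88) + (38, 9). λ = (9 - 88)/(38 - 28) ≡ 10/10 mod 89. 10⁻¹ ≡ 9 (mod 89) since 10·9 = 90 ≡ 1, so λ ≡ 1.
  x = λ² - 28 - 38 = 1 - 66 ≡ 24; y = λ·(28 - 24) - 88 ≡ 5. → (24, 5)

(24, 5)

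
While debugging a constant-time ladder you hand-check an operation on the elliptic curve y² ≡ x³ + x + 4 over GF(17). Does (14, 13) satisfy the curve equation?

no

y² = 13² ≡ 16; x³ + 1x + 4 = 2762 ≡ 8 (mod 17). 16 ≠ 8.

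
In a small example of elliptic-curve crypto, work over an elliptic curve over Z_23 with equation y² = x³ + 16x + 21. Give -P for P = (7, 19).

(7, 4)

-(7, 19) = (7, -19 mod 23) = (7, 4).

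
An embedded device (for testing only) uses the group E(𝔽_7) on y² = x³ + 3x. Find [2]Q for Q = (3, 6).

(2, 0)

tangent at (3, 6): λ = (3·3² + 3)/(2·6) ≡ 2/5. 5⁻¹ ≡ 3 (mod 7), so λ ≡ 2·3 ≡ 6.
  x = λ² - 3 - 3 = 36 - 6 ≡ 2; y = λ·(3 - 2) - 6 ≡ 0. → (2, 0)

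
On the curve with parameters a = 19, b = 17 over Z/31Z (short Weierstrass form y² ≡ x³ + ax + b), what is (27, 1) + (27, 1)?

tangent at (27, 1): λ = (3·27² + 19)/(2·1) ≡ 5/2. 2⁻¹ ≡ 16 (mod 31) since 2·16 = 32 ≡ 1, so λ ≡ 5·16 ≡ 18.
  x = λ² - 27 - 27 = 324 - 54 ≡ 22; y = λ·(27 - 22) - 1 ≡ 27. → (22, 27)

(22, 27)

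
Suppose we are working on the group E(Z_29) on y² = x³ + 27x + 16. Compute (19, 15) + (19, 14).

O

The two points share x = 19 and their y-coordinates satisfy 15 + 14 ≡ 0 (mod 29), so they are inverses. Their sum is ∞.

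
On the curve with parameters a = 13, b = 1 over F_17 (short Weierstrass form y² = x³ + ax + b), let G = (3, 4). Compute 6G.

Double-and-add on 6 = (110)₂. Start with G = (3, 4) for the leading 1-bit.
double: tangent at (3, 4): λ = (3·3² + 13)/(2·4) ≡ 6/8. 8⁻¹ ≡ 15 (mod 17) since 8·15 = 120 ≡ 1, so λ ≡ 6·15 ≡ 5.
  x = λ² - 3 - 3 = 25 - 6 ≡ 2; y = λ·(3 - 2) - 4 ≡ 1. → (2, 1)
add G: (2, 1) + (3, 4). λ = (4 - 1)/(3 - 2) ≡ 3/1 mod 17. 1⁻¹ ≡ 1 (mod 17), so λ ≡ 3.
  x = λ² - 2 - 3 = 9 - 5 ≡ 4; y = λ·(2 - 4) - 1 ≡ 10. → (4, 10)
double: tangent at (4, 10): λ = (3·4² + 13)/(2·10) ≡ 10/3. 3⁻¹ ≡ 6 (mod 17), so λ ≡ 10·6 ≡ 9.
  x = λ² - 4 - 4 = 81 - 8 ≡ 5; y = λ·(4 - 5) - 10 ≡ 15. → (5, 15)

(5, 15)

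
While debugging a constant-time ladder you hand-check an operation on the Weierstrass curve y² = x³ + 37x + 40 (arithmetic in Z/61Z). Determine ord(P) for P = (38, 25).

2P: tangent at (38, 25): λ = (3·38² + 37)/(2·25) ≡ 38/50. 50⁻¹ ≡ 11 (mod 61) since 50·11 = 550 ≡ 1, so λ ≡ 38·11 ≡ 52.
  x = λ² - 38 - 38 = 2704 - 76 ≡ 5; y = λ·(38 - 5) - 25 ≡ 44. → (5, 44)
3P: (5, 44) + (38, 25). λ = (25 - 44)/(38 - 5) ≡ 42/33 mod 61. 33⁻¹ ≡ 37 (mod 61), so λ ≡ 29.
  x = λ² - 5 - 38 = 841 - 43 ≡ 5; y = λ·(5 - 5) - 44 ≡ 17. → (5, 17)
4P: (5, 17) + (38, 25). λ = (25 - 17)/(38 - 5) ≡ 8/33 mod 61. 33⁻¹ ≡ 37 (mod 61), so λ ≡ 52.
  x = λ² - 5 - 38 = 2704 - 43 ≡ 38; y = λ·(5 - 38) - 17 ≡ 36. → (38, 36)
5P: (38, 36) + (38, 25): same x and y₁ ≡ -y₂, so the sum is O.
5P = O, so the order is 5.

5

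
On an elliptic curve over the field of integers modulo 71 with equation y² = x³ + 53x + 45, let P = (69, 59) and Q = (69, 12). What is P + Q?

The two points share x = 69 and their y-coordinates satisfy 59 + 12 ≡ 0 (mod 71), so they are inverses. Their sum is O.

O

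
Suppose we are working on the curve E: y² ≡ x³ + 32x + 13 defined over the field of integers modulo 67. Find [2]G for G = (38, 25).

tangent at (38, 25): λ = (3·38² + 32)/(2·25) ≡ 9/50. 50⁻¹ ≡ 63 (mod 67), so λ ≡ 9·63 ≡ 31.
  x = λ² - 38 - 38 = 961 - 76 ≡ 14; y = λ·(38 - 14) - 25 ≡ 49. → (14, 49)

(14, 49)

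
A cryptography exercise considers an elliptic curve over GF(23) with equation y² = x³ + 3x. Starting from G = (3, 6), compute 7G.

Double-and-add on 7 = (111)₂. Start with G = (3, 6) for the leading 1-bit.
double: tangent at (3, 6): λ = (3·3² + 3)/(2·6) ≡ 7/12. 12⁻¹ ≡ 2 (mod 23), so λ ≡ 7·2 ≡ 14.
  x = λ² - 3 - 3 = 196 - 6 ≡ 6; y = λ·(3 - 6) - 6 ≡ 21. → (6, 21)
add G: (6, 21) + (3, 6). λ = (6 - 21)/(3 - 6) ≡ 8/20 mod 23. 20⁻¹ ≡ 15 (mod 23), so λ ≡ 5.
  x = λ² - 6 - 3 = 25 - 9 ≡ 16; y = λ·(6 - 16) - 21 ≡ 21. → (16, 21)
double: tangent at (16, 21): λ = (3·16² + 3)/(2·21) ≡ 12/19. 19⁻¹ ≡ 17 (mod 23), so λ ≡ 12·17 ≡ 20.
  x = λ² - 16 - 16 = 400 - 32 ≡ 0; y = λ·(16 - 0) - 21 ≡ 0. → (0, 0)
add G: (0, 0) + (3, 6). λ = (6 - 0)/(3 - 0) ≡ 6/3 mod 23. 3⁻¹ ≡ 8 (mod 23), so λ ≡ 2.
  x = λ² - 0 - 3 = 4 - 3 ≡ 1; y = λ·(0 - 1) - 0 ≡ 21. → (1, 21)

(1, 21)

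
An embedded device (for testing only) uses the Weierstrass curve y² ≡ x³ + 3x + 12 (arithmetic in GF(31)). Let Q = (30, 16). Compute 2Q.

tangent at (30, 16): λ = (3·30² + 3)/(2·16) ≡ 6/1. 1⁻¹ ≡ 1 (mod 31), so λ ≡ 6·1 ≡ 6.
  x = λ² - 30 - 30 = 36 - 60 ≡ 7; y = λ·(30 - 7) - 16 ≡ 29. → (7, 29)

(7, 29)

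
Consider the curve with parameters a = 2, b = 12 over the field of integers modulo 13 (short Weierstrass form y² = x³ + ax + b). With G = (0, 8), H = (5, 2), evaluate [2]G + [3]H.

(5, 2)

First 2G:
Repeated addition: build up to 2G.
2G: tangent at (0, 8): λ = (3·0² + 2)/(2·8) ≡ 2/3. 3⁻¹ ≡ 9 (mod 13) since 3·9 = 27 ≡ 1, so λ ≡ 2·9 ≡ 5.
  x = λ² - 0 - 0 = 25 - 0 ≡ 12; y = λ·(0 - 12) - 8 ≡ 10. → (12, 10)
2G = (12, 10).
Next 3H:
Repeated addition: build up to 3H.
2H: tangent at (5, 2): λ = (3·5² + 2)/(2·2) ≡ 12/4. 4⁻¹ ≡ 10 (mod 13), so λ ≡ 12·10 ≡ 3.
  x = λ² - 5 - 5 = 9 - 10 ≡ 12; y = λ·(5 - 12) - 2 ≡ 3. → (12, 3)
3H: (12, 3) + (5, 2). λ = (2 - 3)/(5 - 12) ≡ 12/6 mod 13. 6⁻¹ ≡ 11 (mod 13), so λ ≡ 2.
  x = λ² - 12 - 5 = 4 - 17 ≡ 0; y = λ·(12 - 0) - 3 ≡ 8. → (0, 8)
3H = (0, 8).
Finally 2G + 3H:
(12, 10) + (0, 8). λ = (8 - 10)/(0 - 12) ≡ 11/1 mod 13. 1⁻¹ ≡ 1 (mod 13), so λ ≡ 11.
  x = λ² - 12 - 0 = 121 - 12 ≡ 5; y = λ·(12 - 5) - 10 ≡ 2. → (5, 2)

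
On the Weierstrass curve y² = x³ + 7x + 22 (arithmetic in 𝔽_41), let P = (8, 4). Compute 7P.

Double-and-add on 7 = (111)₂. Start with P = (8, 4) for the leading 1-bit.
double: tangent at (8, 4): λ = (3·8² + 7)/(2·4) ≡ 35/8. 8⁻¹ ≡ 36 (mod 41), so λ ≡ 35·36 ≡ 30.
  x = λ² - 8 - 8 = 900 - 16 ≡ 23; y = λ·(8 - 23) - 4 ≡ 38. → (23, 38)
add P: (23, 38) + (8, 4). λ = (4 - 38)/(8 - 23) ≡ 7/26 mod 41. 26⁻¹ ≡ 30 (mod 41), so λ ≡ 5.
  x = λ² - 23 - 8 = 25 - 31 ≡ 35; y = λ·(23 - 35) - 38 ≡ 25. → (35, 25)
double: tangent at (35, 25): λ = (3·35² + 7)/(2·25) ≡ 33/9. 9⁻¹ ≡ 32 (mod 41), so λ ≡ 33·32 ≡ 31.
  x = λ² - 35 - 35 = 961 - 70 ≡ 30; y = λ·(35 - 30) - 25 ≡ 7. → (30, 7)
add P: (30, 7) + (8, 4). λ = (4 - 7)/(8 - 30) ≡ 38/19 mod 41. 19⁻¹ ≡ 13 (mod 41), so λ ≡ 2.
  x = λ² - 30 - 8 = 4 - 38 ≡ 7; y = λ·(30 - 7) - 7 ≡ 39. → (7, 39)

(7, 39)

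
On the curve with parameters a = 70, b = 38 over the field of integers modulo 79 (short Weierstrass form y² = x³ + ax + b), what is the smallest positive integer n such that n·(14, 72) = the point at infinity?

2P: tangent at (14, 72): λ = (3·14² + 70)/(2·72) ≡ 26/65. 65⁻¹ ≡ 62 (mod 79), so λ ≡ 26·62 ≡ 32.
  x = λ² - 14 - 14 = 1024 - 28 ≡ 48; y = λ·(14 - 48) - 72 ≡ 25. → (48, 25)
3P: (48, 25) + (14, 72). λ = (72 - 25)/(14 - 48) ≡ 47/45 mod 79. 45⁻¹ ≡ 72 (mod 79) since 45·72 = 3240 ≡ 1, so λ ≡ 66.
  x = λ² - 48 - 14 = 4356 - 62 ≡ 28; y = λ·(48 - 28) - 25 ≡ 31. → (28, 31)
4P: (28, 31) + (14, 72). λ = (72 - 31)/(14 - 28) ≡ 41/65 mod 79. 65⁻¹ ≡ 62 (mod 79), so λ ≡ 14.
  x = λ² - 28 - 14 = 196 - 42 ≡ 75; y = λ·(28 - 75) - 31 ≡ 22. → (75, 22)
5P: (75, 22) + (14, 72). λ = (72 - 22)/(14 - 75) ≡ 50/18 mod 79. 18⁻¹ ≡ 22 (mod 79), so λ ≡ 73.
  x = λ² - 75 - 14 = 5329 - 89 ≡ 26; y = λ·(75 - 26) - 22 ≡ 0. → (26, 0)
6P: (26, 0) + (14, 72). λ = (72 - 0)/(14 - 26) ≡ 72/67 mod 79. 67⁻¹ ≡ 46 (mod 79), so λ ≡ 73.
  x = λ² - 26 - 14 = 5329 - 40 ≡ 75; y = λ·(26 - 75) - 0 ≡ 57. → (75, 57)
7P: (75, 57) + (14, 72). λ = (72 - 57)/(14 - 75) ≡ 15/18 mod 79. 18⁻¹ ≡ 22 (mod 79), so λ ≡ 14.
  x = λ² - 75 - 14 = 196 - 89 ≡ 28; y = λ·(75 - 28) - 57 ≡ 48. → (28, 48)
8P: (28, 48) + (14, 72). λ = (72 - 48)/(14 - 28) ≡ 24/65 mod 79. 65⁻¹ ≡ 62 (mod 79) since 65·62 = 4030 ≡ 1, so λ ≡ 66.
  x = λ² - 28 - 14 = 4356 - 42 ≡ 48; y = λ·(28 - 48) - 48 ≡ 54. → (48, 54)
9P: (48, 54) + (14, 72). λ = (72 - 54)/(14 - 48) ≡ 18/45 mod 79. 45⁻¹ ≡ 72 (mod 79), so λ ≡ 32.
  x = λ² - 48 - 14 = 1024 - 62 ≡ 14; y = λ·(48 - 14) - 54 ≡ 7. → (14, 7)
10P: (14, 7) + (14, 72): same x and y₁ ≡ -y₂, so the sum is the point at infinity.
10P = the point at infinity, so the order is 10.

10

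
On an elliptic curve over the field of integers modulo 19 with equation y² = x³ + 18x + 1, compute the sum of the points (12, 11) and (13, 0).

(1, 1)

(12, 11) + (13, 0). λ = (0 - 11)/(13 - 12) ≡ 8/1 mod 19. 1⁻¹ ≡ 1 (mod 19), so λ ≡ 8.
  x = λ² - 12 - 13 = 64 - 25 ≡ 1; y = λ·(12 - 1) - 11 ≡ 1. → (1, 1)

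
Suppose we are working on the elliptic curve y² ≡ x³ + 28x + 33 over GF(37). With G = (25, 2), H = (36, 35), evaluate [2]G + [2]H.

(30, 30)

First 2G:
Repeated addition: build up to 2G.
2G: tangent at (25, 2): λ = (3·25² + 28)/(2·2) ≡ 16/4. 4⁻¹ ≡ 28 (mod 37), so λ ≡ 16·28 ≡ 4.
  x = λ² - 25 - 25 = 16 - 50 ≡ 3; y = λ·(25 - 3) - 2 ≡ 12. → (3, 12)
2G = (3, 12).
Next 2H:
Repeated addition: build up to 2H.
2H: tangent at (36, 35): λ = (3·36² + 28)/(2·35) ≡ 31/33. 33⁻¹ ≡ 9 (mod 37) since 33·9 = 297 ≡ 1, so λ ≡ 31·9 ≡ 20.
  x = λ² - 36 - 36 = 400 - 72 ≡ 32; y = λ·(36 - 32) - 35 ≡ 8. → (32, 8)
2H = (32, 8).
Finally 2G + 2H:
(3, 12) + (32, 8). λ = (8 - 12)/(32 - 3) ≡ 33/29 mod 37. 29⁻¹ ≡ 23 (mod 37) since 29·23 = 667 ≡ 1, so λ ≡ 19.
  x = λ² - 3 - 32 = 361 - 35 ≡ 30; y = λ·(3 - 30) - 12 ≡ 30. → (30, 30)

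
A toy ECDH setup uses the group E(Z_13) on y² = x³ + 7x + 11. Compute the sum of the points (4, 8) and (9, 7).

(4, 8) + (9, 7). λ = (7 - 8)/(9 - 4) ≡ 12/5 mod 13. 5⁻¹ ≡ 8 (mod 13) since 5·8 = 40 ≡ 1, so λ ≡ 5.
  x = λ² - 4 - 9 = 25 - 13 ≡ 12; y = λ·(4 - 12) - 8 ≡ 4. → (12, 4)

(12, 4)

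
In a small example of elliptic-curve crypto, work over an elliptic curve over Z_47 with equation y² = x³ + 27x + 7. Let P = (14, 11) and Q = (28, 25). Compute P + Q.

(6, 44)

(14, 11) + (28, 25). λ = (25 - 11)/(28 - 14) ≡ 14/14 mod 47. 14⁻¹ ≡ 37 (mod 47), so λ ≡ 1.
  x = λ² - 14 - 28 = 1 - 42 ≡ 6; y = λ·(14 - 6) - 11 ≡ 44. → (6, 44)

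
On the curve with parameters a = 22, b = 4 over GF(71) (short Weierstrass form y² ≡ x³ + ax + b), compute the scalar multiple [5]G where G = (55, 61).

(11, 50)

Repeated addition: build up to 5G.
2G: tangent at (55, 61): λ = (3·55² + 22)/(2·61) ≡ 9/51. 51⁻¹ ≡ 39 (mod 71) since 51·39 = 1989 ≡ 1, so λ ≡ 9·39 ≡ 67.
  x = λ² - 55 - 55 = 4489 - 110 ≡ 48; y = λ·(55 - 48) - 61 ≡ 53. → (48, 53)
3G: (48, 53) + (55, 61). λ = (61 - 53)/(55 - 48) ≡ 8/7 mod 71. 7⁻¹ ≡ 61 (mod 71), so λ ≡ 62.
  x = λ² - 48 - 55 = 3844 - 103 ≡ 49; y = λ·(48 - 49) - 53 ≡ 27. → (49, 27)
4G: (49, 27) + (55, 61). λ = (61 - 27)/(55 - 49) ≡ 34/6 mod 71. 6⁻¹ ≡ 12 (mod 71), so λ ≡ 53.
  x = λ² - 49 - 55 = 2809 - 104 ≡ 7; y = λ·(49 - 7) - 27 ≡ 69. → (7, 69)
5G: (7, 69) + (55, 61). λ = (61 - 69)/(55 - 7) ≡ 63/48 mod 71. 48⁻¹ ≡ 37 (mod 71), so λ ≡ 59.
  x = λ² - 7 - 55 = 3481 - 62 ≡ 11; y = λ·(7 - 11) - 69 ≡ 50. → (11, 50)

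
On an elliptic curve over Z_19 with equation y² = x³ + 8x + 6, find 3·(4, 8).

Write P = (4, 8).
Repeated addition: build up to 3P.
2P: tangent at (4, 8): λ = (3·4² + 8)/(2·8) ≡ 18/16. 16⁻¹ ≡ 6 (mod 19) since 16·6 = 96 ≡ 1, so λ ≡ 18·6 ≡ 13.
  x = λ² - 4 - 4 = 169 - 8 ≡ 9; y = λ·(4 - 9) - 8 ≡ 3. → (9, 3)
3P: (9, 3) + (4, 8). λ = (8 - 3)/(4 - 9) ≡ 5/14 mod 19. 14⁻¹ ≡ 15 (mod 19) since 14·15 = 210 ≡ 1, so λ ≡ 18.
  x = λ² - 9 - 4 = 324 - 13 ≡ 7; y = λ·(9 - 7) - 3 ≡ 14. → (7, 14)

(7, 14)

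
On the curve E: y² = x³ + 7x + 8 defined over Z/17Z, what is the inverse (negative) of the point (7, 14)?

(7, 3)

-(7, 14) = (7, -14 mod 17) = (7, 3).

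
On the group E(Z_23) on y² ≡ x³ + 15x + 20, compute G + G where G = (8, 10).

(7, 13)

tangent at (8, 10): λ = (3·8² + 15)/(2·10) ≡ 0/20. 20⁻¹ ≡ 15 (mod 23) since 20·15 = 300 ≡ 1, so λ ≡ 0·15 ≡ 0.
  x = λ² - 8 - 8 = 0 - 16 ≡ 7; y = λ·(8 - 7) - 10 ≡ 13. → (7, 13)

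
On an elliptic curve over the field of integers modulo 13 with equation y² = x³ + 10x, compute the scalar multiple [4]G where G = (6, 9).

Repeated addition: build up to 4G.
2G: tangent at (6, 9): λ = (3·6² + 10)/(2·9) ≡ 1/5. 5⁻¹ ≡ 8 (mod 13), so λ ≡ 1·8 ≡ 8.
  x = λ² - 6 - 6 = 64 - 12 ≡ 0; y = λ·(6 - 0) - 9 ≡ 0. → (0, 0)
3G: (0, 0) + (6, 9). λ = (9 - 0)/(6 - 0) ≡ 9/6 mod 13. 6⁻¹ ≡ 11 (mod 13) since 6·11 = 66 ≡ 1, so λ ≡ 8.
  x = λ² - 0 - 6 = 64 - 6 ≡ 6; y = λ·(0 - 6) - 0 ≡ 4. → (6, 4)
4G: (6, 4) + (6, 9): same x and y₁ ≡ -y₂, so the sum is ∞.

O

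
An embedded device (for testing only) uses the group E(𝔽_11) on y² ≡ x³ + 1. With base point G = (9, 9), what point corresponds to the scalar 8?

Double-and-add on 8 = (1000)₂. Start with G = (9, 9) for the leading 1-bit.
double: tangent at (9, 9): λ = (3·9² + 0)/(2·9) ≡ 1/7. 7⁻¹ ≡ 8 (mod 11), so λ ≡ 1·8 ≡ 8.
  x = λ² - 9 - 9 = 64 - 18 ≡ 2; y = λ·(9 - 2) - 9 ≡ 3. → (2, 3)
double: tangent at (2, 3): λ = (3·2² + 0)/(2·3) ≡ 1/6. 6⁻¹ ≡ 2 (mod 11), so λ ≡ 1·2 ≡ 2.
  x = λ² - 2 - 2 = 4 - 4 ≡ 0; y = λ·(2 - 0) - 3 ≡ 1. → (0, 1)
double: tangent at (0, 1): λ = (3·0² + 0)/(2·1) ≡ 0/2. 2⁻¹ ≡ 6 (mod 11), so λ ≡ 0·6 ≡ 0.
  x = λ² - 0 - 0 = 0 - 0 ≡ 0; y = λ·(0 - 0) - 1 ≡ 10. → (0, 10)

(0, 10)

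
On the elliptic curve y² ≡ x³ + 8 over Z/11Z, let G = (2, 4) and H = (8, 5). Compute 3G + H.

First 3G:
Repeated addition: build up to 3G.
2G: tangent at (2, 4): λ = (3·2² + 0)/(2·4) ≡ 1/8. 8⁻¹ ≡ 7 (mod 11), so λ ≡ 1·7 ≡ 7.
  x = λ² - 2 - 2 = 49 - 4 ≡ 1; y = λ·(2 - 1) - 4 ≡ 3. → (1, 3)
3G: (1, 3) + (2, 4). λ = (4 - 3)/(2 - 1) ≡ 1/1 mod 11. 1⁻¹ ≡ 1 (mod 11) since 1·1 = 1 ≡ 1, so λ ≡ 1.
  x = λ² - 1 - 2 = 1 - 3 ≡ 9; y = λ·(1 - 9) - 3 ≡ 0. → (9, 0)
3G = (9, 0).
Finally 3G + H:
(9, 0) + (8, 5). λ = (5 - 0)/(8 - 9) ≡ 5/10 mod 11. 10⁻¹ ≡ 10 (mod 11), so λ ≡ 6.
  x = λ² - 9 - 8 = 36 - 17 ≡ 8; y = λ·(9 - 8) - 0 ≡ 6. → (8, 6)

(8, 6)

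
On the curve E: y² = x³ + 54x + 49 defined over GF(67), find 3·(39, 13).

Write P = (39, 13).
Repeated addition: build up to 3P.
2P: tangent at (39, 13): λ = (3·39² + 54)/(2·13) ≡ 61/26. 26⁻¹ ≡ 49 (mod 67), so λ ≡ 61·49 ≡ 41.
  x = λ² - 39 - 39 = 1681 - 78 ≡ 62; y = λ·(39 - 62) - 13 ≡ 49. → (62, 49)
3P: (62, 49) + (39, 13). λ = (13 - 49)/(39 - 62) ≡ 31/44 mod 67. 44⁻¹ ≡ 32 (mod 67) since 44·32 = 1408 ≡ 1, so λ ≡ 54.
  x = λ² - 62 - 39 = 2916 - 101 ≡ 1; y = λ·(62 - 1) - 49 ≡ 29. → (1, 29)

(1, 29)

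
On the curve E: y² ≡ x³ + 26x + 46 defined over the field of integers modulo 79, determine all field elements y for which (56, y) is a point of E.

x³ + 26x + 46 = 177118 ≡ 0 (mod 79).
Only y = 0 satisfies y² ≡ 0.

0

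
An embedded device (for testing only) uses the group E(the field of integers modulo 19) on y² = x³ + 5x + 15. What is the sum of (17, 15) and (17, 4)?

O

The two points share x = 17 and their y-coordinates satisfy 15 + 4 ≡ 0 (mod 19), so they are inverses. Their sum is ∞.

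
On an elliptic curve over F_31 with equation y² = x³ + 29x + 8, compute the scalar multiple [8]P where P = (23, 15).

Repeated addition: build up to 8P.
2P: tangent at (23, 15): λ = (3·23² + 29)/(2·15) ≡ 4/30. 30⁻¹ ≡ 30 (mod 31), so λ ≡ 4·30 ≡ 27.
  x = λ² - 23 - 23 = 729 - 46 ≡ 1; y = λ·(23 - 1) - 15 ≡ 21. → (1, 21)
3P: (1, 21) + (23, 15). λ = (15 - 21)/(23 - 1) ≡ 25/22 mod 31. 22⁻¹ ≡ 24 (mod 31) since 22·24 = 528 ≡ 1, so λ ≡ 11.
  x = λ² - 1 - 23 = 121 - 24 ≡ 4; y = λ·(1 - 4) - 21 ≡ 8. → (4, 8)
4P: (4, 8) + (23, 15). λ = (15 - 8)/(23 - 4) ≡ 7/19 mod 31. 19⁻¹ ≡ 18 (mod 31) since 19·18 = 342 ≡ 1, so λ ≡ 2.
  x = λ² - 4 - 23 = 4 - 27 ≡ 8; y = λ·(4 - 8) - 8 ≡ 15. → (8, 15)
5P: (8, 15) + (23, 15). λ = (15 - 15)/(23 - 8) ≡ 0/15 mod 31. 15⁻¹ ≡ 29 (mod 31), so λ ≡ 0.
  x = λ² - 8 - 23 = 0 - 31 ≡ 0; y = λ·(8 - 0) - 15 ≡ 16. → (0, 16)
6P: (0, 16) + (23, 15). λ = (15 - 16)/(23 - 0) ≡ 30/23 mod 31. 23⁻¹ ≡ 27 (mod 31) since 23·27 = 621 ≡ 1, so λ ≡ 4.
  x = λ² - 0 - 23 = 16 - 23 ≡ 24; y = λ·(0 - 24) - 16 ≡ 12. → (24, 12)
7P: (24, 12) + (23, 15). λ = (15 - 12)/(23 - 24) ≡ 3/30 mod 31. 30⁻¹ ≡ 30 (mod 31) since 30·30 = 900 ≡ 1, so λ ≡ 28.
  x = λ² - 24 - 23 = 784 - 47 ≡ 24; y = λ·(24 - 24) - 12 ≡ 19. → (24, 19)
8P: (24, 19) + (23, 15). λ = (15 - 19)/(23 - 24) ≡ 27/30 mod 31. 30⁻¹ ≡ 30 (mod 31), so λ ≡ 4.
  x = λ² - 24 - 23 = 16 - 47 ≡ 0; y = λ·(24 - 0) - 19 ≡ 15. → (0, 15)

(0, 15)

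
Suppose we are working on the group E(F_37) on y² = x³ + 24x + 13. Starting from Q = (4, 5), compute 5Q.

(1, 1)

Repeated addition: build up to 5Q.
2Q: tangent at (4, 5): λ = (3·4² + 24)/(2·5) ≡ 35/10. 10⁻¹ ≡ 26 (mod 37) since 10·26 = 260 ≡ 1, so λ ≡ 35·26 ≡ 22.
  x = λ² - 4 - 4 = 484 - 8 ≡ 32; y = λ·(4 - 32) - 5 ≡ 8. → (32, 8)
3Q: (32, 8) + (4, 5). λ = (5 - 8)/(4 - 32) ≡ 34/9 mod 37. 9⁻¹ ≡ 33 (mod 37), so λ ≡ 12.
  x = λ² - 32 - 4 = 144 - 36 ≡ 34; y = λ·(32 - 34) - 8 ≡ 5. → (34, 5)
4Q: (34, 5) + (4, 5). λ = (5 - 5)/(4 - 34) ≡ 0/7 mod 37. 7⁻¹ ≡ 16 (mod 37), so λ ≡ 0.
  x = λ² - 34 - 4 = 0 - 38 ≡ 36; y = λ·(34 - 36) - 5 ≡ 32. → (36, 32)
5Q: (36, 32) + (4, 5). λ = (5 - 32)/(4 - 36) ≡ 10/5 mod 37. 5⁻¹ ≡ 15 (mod 37), so λ ≡ 2.
  x = λ² - 36 - 4 = 4 - 40 ≡ 1; y = λ·(36 - 1) - 32 ≡ 1. → (1, 1)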